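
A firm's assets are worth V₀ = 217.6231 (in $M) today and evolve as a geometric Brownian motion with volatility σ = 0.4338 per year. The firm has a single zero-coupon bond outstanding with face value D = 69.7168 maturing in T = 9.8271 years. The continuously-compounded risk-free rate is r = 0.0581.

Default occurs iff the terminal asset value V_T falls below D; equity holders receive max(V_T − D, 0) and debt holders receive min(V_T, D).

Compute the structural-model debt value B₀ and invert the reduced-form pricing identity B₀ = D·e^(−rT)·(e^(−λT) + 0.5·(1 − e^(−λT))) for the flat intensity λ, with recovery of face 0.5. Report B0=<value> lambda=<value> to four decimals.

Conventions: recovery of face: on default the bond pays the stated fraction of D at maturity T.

B0=34.0233 lambda=0.0324

Equity is a call on the firm's assets struck at D = 69.7168:
d₁ = [ln(V₀/D) + (r + σ²/2)T] / (σ√T)
   = [ln(217.6231/69.7168) + (0.0581 + 0.5·0.4338²)·9.8271] / (0.4338·√9.8271)
   = [1.138323 + 1.495598] / 1.359885 = 1.936871
d₂ = d₁ − σ√T = 1.936871 − 1.359885 = 0.576986
N(d₁) = 0.973619,  N(d₂) = 0.718025,  e^(−rT) = 0.564986
E₀ = V₀·N(d₁) − D·e^(−rT)·N(d₂)
   = 217.6231·0.973619 − 69.7168·0.564986·0.718025 = 183.599769
B₀ = V₀ − E₀ = 217.6231 − 183.599769 = 34.023331
e^(−λT) = (B₀·e^(rT)/D − 0.5)/(1 − 0.5) = (34.0233·1.769956/69.7168 − 0.5)/0.5 = 0.72755299
λ = −ln(0.72755299)/9.8271 = 0.032366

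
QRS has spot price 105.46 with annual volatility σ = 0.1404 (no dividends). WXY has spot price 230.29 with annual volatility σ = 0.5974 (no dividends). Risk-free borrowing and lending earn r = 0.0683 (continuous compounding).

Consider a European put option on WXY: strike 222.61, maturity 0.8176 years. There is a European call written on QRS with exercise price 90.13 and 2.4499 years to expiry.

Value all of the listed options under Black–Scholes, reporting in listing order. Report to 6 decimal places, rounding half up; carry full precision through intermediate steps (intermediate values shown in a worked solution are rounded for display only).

[WXY put K=222.61]
σ√T = 0.5974·√0.8176 = 0.540176
d₁ = (ln(S/K) + (r+σ²/2)T) / (σ√T) = (ln(230.29/222.61) + (0.0683+0.5974²/2)·0.8176) / 0.540176 = (0.033918 + 0.201737) / 0.540176 = 0.436256
d₂ = d₁ − σ√T = 0.436256 − 0.540176 = -0.103920
e^{−rT} = 0.945688
N(−d₁) = 0.331325,  N(−d₂) = 0.541384
price = K·e^{−rT}·N(−d₂) − S·N(−d₁) = 113.971925 − 76.300921 = 37.671004
[QRS call K=90.13]
σ√T = 0.1404·√2.4499 = 0.219756
d₁ = (ln(S/K) + (r+σ²/2)T) / (σ√T) = (ln(105.46/90.13) + (0.0683+0.1404²/2)·2.4499) / 0.219756 = (0.157079 + 0.191475) / 0.219756 = 1.586090
d₂ = d₁ − σ√T = 1.586090 − 0.219756 = 1.366334
e^{−rT} = 0.845922
N(d₁) = 0.943641,  N(d₂) = 0.914083
price = S·N(d₁) − K·e^{−rT}·N(d₂) = 99.516333 − 69.692372 = 29.823961

price(WXY put K=222.61) = 37.671004
price(QRS call K=90.13) = 29.823961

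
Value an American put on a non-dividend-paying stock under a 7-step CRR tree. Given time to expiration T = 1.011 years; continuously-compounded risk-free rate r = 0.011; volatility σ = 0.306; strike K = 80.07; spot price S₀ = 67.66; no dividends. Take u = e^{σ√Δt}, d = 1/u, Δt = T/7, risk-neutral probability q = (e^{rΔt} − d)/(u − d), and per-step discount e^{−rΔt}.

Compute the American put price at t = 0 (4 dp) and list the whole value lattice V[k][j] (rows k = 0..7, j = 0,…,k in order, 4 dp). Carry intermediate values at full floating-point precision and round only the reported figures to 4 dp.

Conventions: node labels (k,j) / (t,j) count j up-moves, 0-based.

price = 16.1445
tree:
16.1445
21.0833 10.8001
26.6046 15.1185 6.1159
32.3371 20.4275 9.3661 2.5837
37.5774 26.4505 13.9123 4.4282 0.5763
42.2425 32.3371 19.8380 7.4817 1.1053 0.0000
46.3953 37.5774 26.4505 12.4100 2.1199 0.0000 0.0000
50.0923 42.2425 32.3371 19.8380 4.0659 0.0000 0.0000 0.0000

Δt=0.14443  u=1.12332  d=0.89022  q=0.47778  discount=0.99841
step 7 (expiry): payoffs max(K−S,0) = 50.0923 42.2425 32.3371 19.8380 4.0659 0.0000 0.0000 0.0000
k=6: (k=6,j=0): S=33.6747, K−S=46.3953, hold=46.2682 ⇒ V=46.3953 exercise | (k=6,j=1): S=42.4926, K−S=37.5774, hold=37.4503 ⇒ V=37.5774 exercise | (k=6,j=2): S=53.6195, K−S=26.4505, hold=26.3234 ⇒ V=26.4505 exercise | (k=6,j=3): S=67.6600, K−S=12.4100, hold=12.2829 ⇒ V=12.4100 exercise | (k=6,j=4): S=85.3771, K−S=0.0000, hold=2.1199 ⇒ V=2.1199 continue | (k=6,j=5): S=107.7336, K−S=0.0000, hold=0.0000 ⇒ V=0.0000 continue | (k=6,j=6): S=135.9442, K−S=0.0000, hold=0.0000 ⇒ V=0.0000 continue
k=5: (k=5,j=0): S=37.8275, K−S=42.2425, hold=42.1153 ⇒ V=42.2425 exercise | (k=5,j=1): S=47.7329, K−S=32.3371, hold=32.2100 ⇒ V=32.3371 exercise | (k=5,j=2): S=60.2320, K−S=19.8380, hold=19.7109 ⇒ V=19.8380 exercise | (k=5,j=3): S=76.0041, K−S=4.0659, hold=7.4817 ⇒ V=7.4817 continue | (k=5,j=4): S=95.9061, K−S=0.0000, hold=1.1053 ⇒ V=1.1053 continue | (k=5,j=5): S=121.0196, K−S=0.0000, hold=0.0000 ⇒ V=0.0000 continue
k=4: (k=4,j=0): S=42.4926, K−S=37.5774, hold=37.4503 ⇒ V=37.5774 exercise | (k=4,j=1): S=53.6195, K−S=26.4505, hold=26.3234 ⇒ V=26.4505 exercise | (k=4,j=2): S=67.6600, K−S=12.4100, hold=13.9123 ⇒ V=13.9123 continue | (k=4,j=3): S=85.3771, K−S=0.0000, hold=4.4282 ⇒ V=4.4282 continue | (k=4,j=4): S=107.7336, K−S=0.0000, hold=0.5763 ⇒ V=0.5763 continue
k=3: (k=3,j=0): S=47.7329, K−S=32.3371, hold=32.2100 ⇒ V=32.3371 exercise | (k=3,j=1): S=60.2320, K−S=19.8380, hold=20.4275 ⇒ V=20.4275 continue | (k=3,j=2): S=76.0041, K−S=4.0659, hold=9.3661 ⇒ V=9.3661 continue | (k=3,j=3): S=95.9061, K−S=0.0000, hold=2.5837 ⇒ V=2.5837 continue
k=2: (k=2,j=0): S=53.6195, K−S=26.4505, hold=26.6046 ⇒ V=26.6046 continue | (k=2,j=1): S=67.6600, K−S=12.4100, hold=15.1185 ⇒ V=15.1185 continue | (k=2,j=2): S=85.3771, K−S=0.0000, hold=6.1159 ⇒ V=6.1159 continue
k=1: (k=1,j=0): S=60.2320, K−S=19.8380, hold=21.0833 ⇒ V=21.0833 continue | (k=1,j=1): S=76.0041, K−S=4.0659, hold=10.8001 ⇒ V=10.8001 continue
k=0: (k=0,j=0): S=67.6600, K−S=12.4100, hold=16.1445 ⇒ V=16.1445 continue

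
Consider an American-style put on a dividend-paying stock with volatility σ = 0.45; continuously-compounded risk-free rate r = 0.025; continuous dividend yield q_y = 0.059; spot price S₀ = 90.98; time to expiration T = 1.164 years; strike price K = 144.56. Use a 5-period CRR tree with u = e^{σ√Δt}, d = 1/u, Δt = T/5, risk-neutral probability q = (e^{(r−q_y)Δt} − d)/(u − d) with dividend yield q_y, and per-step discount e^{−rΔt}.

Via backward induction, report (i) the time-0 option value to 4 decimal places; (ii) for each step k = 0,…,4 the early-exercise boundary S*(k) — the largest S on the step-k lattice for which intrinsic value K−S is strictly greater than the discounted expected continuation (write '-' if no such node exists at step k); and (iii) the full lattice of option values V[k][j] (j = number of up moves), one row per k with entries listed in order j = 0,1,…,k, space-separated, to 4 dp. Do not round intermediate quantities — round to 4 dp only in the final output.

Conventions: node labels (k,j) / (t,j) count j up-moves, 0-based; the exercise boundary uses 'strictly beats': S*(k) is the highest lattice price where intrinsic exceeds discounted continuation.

Δt=0.23280  u=1.24250  d=0.80483  q=0.42792  discount=0.99420
step 5 (expiry): payoffs max(K−S,0) = 113.8365 97.1291 71.3364 31.5177 0.0000 0.0000
step 4: (k=4,j=0): S=38.1739, K−S=106.3861, hold=106.0680 ⇒ V=106.3861 exercise | (k=4,j=1): S=58.9327, K−S=85.6273, hold=85.5924 ⇒ V=85.6273 exercise | (k=4,j=2): S=90.9800, K−S=53.5800, hold=53.9822 ⇒ V=53.9822 continue | (k=4,j=3): S=140.4545, K−S=4.1055, hold=17.9261 ⇒ V=17.9261 continue | (k=4,j=4): S=216.8331, K−S=0.0000, hold=0.0000 ⇒ V=0.0000 continue  boundary S*=58.9327
step 3: (k=3,j=0): S=47.4309, K−S=97.1291, hold=96.9372 ⇒ V=97.1291 exercise | (k=3,j=1): S=73.2236, K−S=71.3364, hold=71.6675 ⇒ V=71.6675 continue | (k=3,j=2): S=113.0423, K−S=31.5177, hold=38.3294 ⇒ V=38.3294 continue | (k=3,j=3): S=174.5142, K−S=0.0000, hold=10.1957 ⇒ V=10.1957 continue  boundary S*=47.4309
step 2: (k=2,j=0): S=58.9327, K−S=85.6273, hold=85.7332 ⇒ V=85.7332 continue | (k=2,j=1): S=90.9800, K−S=53.5800, hold=57.0684 ⇒ V=57.0684 continue | (k=2,j=2): S=140.4545, K−S=4.1055, hold=26.1379 ⇒ V=26.1379 continue  boundary S*=-
step 1: (k=1,j=0): S=73.2236, K−S=71.3364, hold=73.0407 ⇒ V=73.0407 continue | (k=1,j=1): S=113.0423, K−S=31.5177, hold=43.5783 ⇒ V=43.5783 continue  boundary S*=-
step 0: (k=0,j=0): S=90.9800, K−S=53.5800, hold=60.0825 ⇒ V=60.0825 continue  boundary S*=-

price = 60.0825
boundary = - - - 47.4309 58.9327
tree:
60.0825
73.0407 43.5783
85.7332 57.0684 26.1379
97.1291 71.6675 38.3294 10.1957
106.3861 85.6273 53.9822 17.9261 0.0000
113.8365 97.1291 71.3364 31.5177 0.0000 0.0000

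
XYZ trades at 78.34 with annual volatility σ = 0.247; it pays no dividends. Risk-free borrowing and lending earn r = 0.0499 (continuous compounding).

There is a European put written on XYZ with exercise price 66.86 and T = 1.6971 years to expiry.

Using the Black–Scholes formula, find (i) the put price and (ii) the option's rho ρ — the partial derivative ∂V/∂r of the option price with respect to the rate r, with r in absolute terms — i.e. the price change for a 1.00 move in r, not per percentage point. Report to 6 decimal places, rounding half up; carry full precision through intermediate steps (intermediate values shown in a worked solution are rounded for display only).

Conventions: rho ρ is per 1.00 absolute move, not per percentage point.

price = 2.877905
ρ = -28.774990

σ√T = 0.247·√1.6971 = 0.321774
d₁ = (ln(S/K) + (r+σ²/2)T) / (σ√T) = (ln(78.34/66.86) + (0.0499+0.247²/2)·1.6971) / 0.321774 = (0.158457 + 0.136454) / 0.321774 = 0.916519
d₂ = d₁ − σ√T = 0.916519 − 0.321774 = 0.594746
e^{−rT} = 0.918801
N(−d₁) = 0.179697,  N(−d₂) = 0.276007
Put price V = K·e^{−rT}·N(−d₂) − S·N(−d₁) = 16.955388 − 14.077484 = 2.877905
ρ = −K·T·e^{−rT}·N(−d₂) = -28.774990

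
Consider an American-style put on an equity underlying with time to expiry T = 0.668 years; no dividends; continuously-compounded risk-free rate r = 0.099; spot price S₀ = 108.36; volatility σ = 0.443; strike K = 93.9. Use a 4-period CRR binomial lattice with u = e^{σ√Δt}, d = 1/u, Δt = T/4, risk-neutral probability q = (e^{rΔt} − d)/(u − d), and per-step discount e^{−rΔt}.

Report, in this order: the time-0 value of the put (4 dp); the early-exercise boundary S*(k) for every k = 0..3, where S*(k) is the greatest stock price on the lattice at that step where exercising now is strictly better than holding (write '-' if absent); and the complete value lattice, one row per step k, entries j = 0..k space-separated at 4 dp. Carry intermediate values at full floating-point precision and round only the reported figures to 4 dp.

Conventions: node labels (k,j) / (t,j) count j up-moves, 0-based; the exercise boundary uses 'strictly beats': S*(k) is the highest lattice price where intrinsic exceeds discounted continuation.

Δt=0.16700, u=1.19846, d=0.83441, q=0.50066, disc=e^(-rΔt)=0.98360
k=4 terminal: V=max(K-S,0) → 41.3734 18.4561 0.0000 0.0000 0.0000
k=3: j=0 S=62.9509 intr=30.9491 cont=29.4094 V=30.9491[EX]; j=1 S=90.4163 intr=3.4837 cont=9.0648 V=9.0648[hold]; j=2 S=129.8648 intr=0.0000 cont=0.0000 V=0.0000[hold]; j=3 S=186.5246 intr=0.0000 cont=0.0000 V=0.0000[hold]  S*(3)=62.9509
k=2: j=0 S=75.4439 intr=18.4561 cont=19.6648 V=19.6648[hold]; j=1 S=108.3600 intr=0.0000 cont=4.4522 V=4.4522[hold]; j=2 S=155.6373 intr=0.0000 cont=0.0000 V=0.0000[hold]  S*(2)=-
k=1: j=0 S=90.4163 intr=3.4837 cont=11.8510 V=11.8510[hold]; j=1 S=129.8648 intr=0.0000 cont=2.1867 V=2.1867[hold]  S*(1)=-
k=0: j=0 S=108.3600 intr=0.0000 cont=6.8975 V=6.8975[hold]  S*(0)=-

price = 6.8975
boundary = - - - 62.9509
tree:
6.8975
11.8510 2.1867
19.6648 4.4522 0.0000
30.9491 9.0648 0.0000 0.0000
41.3734 18.4561 0.0000 0.0000 0.0000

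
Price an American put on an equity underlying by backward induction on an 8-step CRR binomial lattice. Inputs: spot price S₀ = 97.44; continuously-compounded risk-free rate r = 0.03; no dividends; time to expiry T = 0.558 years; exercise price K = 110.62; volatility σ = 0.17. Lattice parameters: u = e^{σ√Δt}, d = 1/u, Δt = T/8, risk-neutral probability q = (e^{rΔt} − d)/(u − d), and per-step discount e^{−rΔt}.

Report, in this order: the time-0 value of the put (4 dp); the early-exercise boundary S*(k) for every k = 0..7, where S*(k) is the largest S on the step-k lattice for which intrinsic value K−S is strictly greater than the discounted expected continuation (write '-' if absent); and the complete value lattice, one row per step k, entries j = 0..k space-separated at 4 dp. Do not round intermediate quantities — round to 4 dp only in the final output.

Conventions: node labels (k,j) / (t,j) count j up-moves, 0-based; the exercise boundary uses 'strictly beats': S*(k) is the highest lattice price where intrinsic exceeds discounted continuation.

Δt=0.06975  u=1.04592  d=0.95610  q=0.51210  discount=0.99791
step 8 (expiry): payoffs max(K−S,0) = 42.5826 36.1905 29.1979 21.5483 13.1800 4.0255 0.0000 0.0000 0.0000
step 7: (k=7,j=0): S=71.1617, K−S=39.4583, hold=39.2270 ⇒ V=39.4583 exercise | (k=7,j=1): S=77.8474, K−S=32.7726, hold=32.5414 ⇒ V=32.7726 exercise | (k=7,j=2): S=85.1611, K−S=25.4589, hold=25.2277 ⇒ V=25.4589 exercise | (k=7,j=3): S=93.1620, K−S=17.4580, hold=17.2268 ⇒ V=17.4580 exercise | (k=7,j=4): S=101.9145, K−S=8.7055, hold=8.4743 ⇒ V=8.7055 exercise | (k=7,j=5): S=111.4893, K−S=0.0000, hold=1.9600 ⇒ V=1.9600 continue | (k=7,j=6): S=121.9637, K−S=0.0000, hold=0.0000 ⇒ V=0.0000 continue | (k=7,j=7): S=133.4222, K−S=0.0000, hold=0.0000 ⇒ V=0.0000 continue  boundary S*=101.9145
step 6: (k=6,j=0): S=74.4295, K−S=36.1905, hold=35.9593 ⇒ V=36.1905 exercise | (k=6,j=1): S=81.4221, K−S=29.1979, hold=28.9666 ⇒ V=29.1979 exercise | (k=6,j=2): S=89.0717, K−S=21.5483, hold=21.3170 ⇒ V=21.5483 exercise | (k=6,j=3): S=97.4400, K−S=13.1800, hold=12.9488 ⇒ V=13.1800 exercise | (k=6,j=4): S=106.5945, K−S=4.0255, hold=5.2402 ⇒ V=5.2402 continue | (k=6,j=5): S=116.6090, K−S=0.0000, hold=0.9543 ⇒ V=0.9543 continue | (k=6,j=6): S=127.5644, K−S=0.0000, hold=0.0000 ⇒ V=0.0000 continue  boundary S*=97.4400
step 5: (k=5,j=0): S=77.8474, K−S=32.7726, hold=32.5414 ⇒ V=32.7726 exercise | (k=5,j=1): S=85.1611, K−S=25.4589, hold=25.2277 ⇒ V=25.4589 exercise | (k=5,j=2): S=93.1620, K−S=17.4580, hold=17.2268 ⇒ V=17.4580 exercise | (k=5,j=3): S=101.9145, K−S=8.7055, hold=9.0950 ⇒ V=9.0950 continue | (k=5,j=4): S=111.4893, K−S=0.0000, hold=3.0390 ⇒ V=3.0390 continue | (k=5,j=5): S=121.9637, K−S=0.0000, hold=0.4646 ⇒ V=0.4646 continue  boundary S*=93.1620
step 4: (k=4,j=0): S=81.4221, K−S=29.1979, hold=28.9666 ⇒ V=29.1979 exercise | (k=4,j=1): S=89.0717, K−S=21.5483, hold=21.3170 ⇒ V=21.5483 exercise | (k=4,j=2): S=97.4400, K−S=13.1800, hold=13.1478 ⇒ V=13.1800 exercise | (k=4,j=3): S=106.5945, K−S=4.0255, hold=5.9812 ⇒ V=5.9812 continue | (k=4,j=4): S=116.6090, K−S=0.0000, hold=1.7171 ⇒ V=1.7171 continue  boundary S*=97.4400
step 3: (k=3,j=0): S=85.1611, K−S=25.4589, hold=25.2277 ⇒ V=25.4589 exercise | (k=3,j=1): S=93.1620, K−S=17.4580, hold=17.2268 ⇒ V=17.4580 exercise | (k=3,j=2): S=101.9145, K−S=8.7055, hold=9.4737 ⇒ V=9.4737 continue | (k=3,j=3): S=111.4893, K−S=0.0000, hold=3.7896 ⇒ V=3.7896 continue  boundary S*=93.1620
step 2: (k=2,j=0): S=89.0717, K−S=21.5483, hold=21.3170 ⇒ V=21.5483 exercise | (k=2,j=1): S=97.4400, K−S=13.1800, hold=13.3413 ⇒ V=13.3413 continue | (k=2,j=2): S=106.5945, K−S=4.0255, hold=6.5492 ⇒ V=6.5492 continue  boundary S*=89.0717
step 1: (k=1,j=0): S=93.1620, K−S=17.4580, hold=17.3093 ⇒ V=17.4580 exercise | (k=1,j=1): S=101.9145, K−S=8.7055, hold=9.8425 ⇒ V=9.8425 continue  boundary S*=93.1620
step 0: (k=0,j=0): S=97.4400, K−S=13.1800, hold=13.5298 ⇒ V=13.5298 continue  boundary S*=-

price = 13.5298
boundary = - 93.1620 89.0717 93.1620 97.4400 93.1620 97.4400 101.9145
tree:
13.5298
17.4580 9.8425
21.5483 13.3413 6.5492
25.4589 17.4580 9.4737 3.7896
29.1979 21.5483 13.1800 5.9812 1.7171
32.7726 25.4589 17.4580 9.0950 3.0390 0.4646
36.1905 29.1979 21.5483 13.1800 5.2402 0.9543 0.0000
39.4583 32.7726 25.4589 17.4580 8.7055 1.9600 0.0000 0.0000
42.5826 36.1905 29.1979 21.5483 13.1800 4.0255 0.0000 0.0000 0.0000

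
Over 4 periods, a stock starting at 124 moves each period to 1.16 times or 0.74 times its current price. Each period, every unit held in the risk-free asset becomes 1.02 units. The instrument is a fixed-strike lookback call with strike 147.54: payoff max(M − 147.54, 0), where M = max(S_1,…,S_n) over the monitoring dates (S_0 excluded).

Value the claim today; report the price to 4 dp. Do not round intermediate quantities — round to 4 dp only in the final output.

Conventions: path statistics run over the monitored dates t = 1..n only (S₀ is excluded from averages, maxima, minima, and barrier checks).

Under the martingale measure an up-move has probability p* = 0.6667; value the claim as the probability-weighted average of per-path payoffs, discounted 4 periods at R = 1.02.
Enumerate all 2^4 = 16 price paths (U = up ×1.16, D = down ×0.74); each path with k up-moves has probability p*^k·(1−p*)^(4−k).
DDDD: M=91.7600, payoff=0.0000, prob=0.012346
UDDD: M=143.8400, payoff=0.0000, prob=0.024691
DUDD: M=106.4416, payoff=0.0000, prob=0.024691
UUDD: M=166.8544, payoff=19.3144, prob=0.049383
DDUD: M=91.7600, payoff=0.0000, prob=0.024691
UDUD: M=143.8400, payoff=0.0000, prob=0.049383
DUUD: M=123.4723, payoff=0.0000, prob=0.049383
UUUD: M=193.5511, payoff=46.0111, prob=0.098765
DDDU: M=91.7600, payoff=0.0000, prob=0.024691
UDDU: M=143.8400, payoff=0.0000, prob=0.049383
DUDU: M=106.4416, payoff=0.0000, prob=0.049383
UUDU: M=166.8544, payoff=19.3144, prob=0.098765
DDUU: M=91.7600, payoff=0.0000, prob=0.049383
UDUU: M=143.8400, payoff=0.0000, prob=0.098765
DUUU: M=143.2278, payoff=0.0000, prob=0.098765
UUUU: M=224.5193, payoff=76.9793, prob=0.197531
Price = Σ prob·payoff / R^4 = 22.611483 / 1.082432 = 20.8895

price = 20.8895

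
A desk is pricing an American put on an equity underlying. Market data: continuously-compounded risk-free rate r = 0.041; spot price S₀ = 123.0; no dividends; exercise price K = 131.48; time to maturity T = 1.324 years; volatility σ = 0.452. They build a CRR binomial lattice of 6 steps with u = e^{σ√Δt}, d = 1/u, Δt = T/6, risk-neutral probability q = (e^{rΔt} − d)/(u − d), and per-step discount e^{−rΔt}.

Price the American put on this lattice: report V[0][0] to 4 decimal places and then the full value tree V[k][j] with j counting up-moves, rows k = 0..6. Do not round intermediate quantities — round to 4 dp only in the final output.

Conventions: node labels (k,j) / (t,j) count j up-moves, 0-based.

Δt=0.22067  u=1.23655  d=0.80870  q=0.46836  discount=0.99099
step 6 (expiry): payoffs max(K−S,0) = 97.0745 78.8717 51.0386 8.4800 0.0000 0.0000 0.0000
k=5: (k=5,j=0): S=42.5443, K−S=88.9357, hold=87.7515 ⇒ V=88.9357 exercise | (k=5,j=1): S=65.0529, K−S=66.4271, hold=65.2429 ⇒ V=66.4271 exercise | (k=5,j=2): S=99.4700, K−S=32.0100, hold=30.8258 ⇒ V=32.0100 exercise | (k=5,j=3): S=152.0960, K−S=0.0000, hold=4.4677 ⇒ V=4.4677 continue | (k=5,j=4): S=232.5645, K−S=0.0000, hold=0.0000 ⇒ V=0.0000 continue | (k=5,j=5): S=355.6059, K−S=0.0000, hold=0.0000 ⇒ V=0.0000 continue
k=4: (k=4,j=0): S=52.6083, K−S=78.8717, hold=77.6876 ⇒ V=78.8717 exercise | (k=4,j=1): S=80.4414, K−S=51.0386, hold=49.8544 ⇒ V=51.0386 exercise | (k=4,j=2): S=123.0000, K−S=8.4800, hold=18.9382 ⇒ V=18.9382 continue | (k=4,j=3): S=188.0748, K−S=0.0000, hold=2.3538 ⇒ V=2.3538 continue | (k=4,j=4): S=287.5784, K−S=0.0000, hold=0.0000 ⇒ V=0.0000 continue
k=3: (k=3,j=0): S=65.0529, K−S=66.4271, hold=65.2429 ⇒ V=66.4271 exercise | (k=3,j=1): S=99.4700, K−S=32.0100, hold=35.6798 ⇒ V=35.6798 continue | (k=3,j=2): S=152.0960, K−S=0.0000, hold=11.0702 ⇒ V=11.0702 continue | (k=3,j=3): S=232.5645, K−S=0.0000, hold=1.2401 ⇒ V=1.2401 continue
k=2: (k=2,j=0): S=80.4414, K−S=51.0386, hold=51.5578 ⇒ V=51.5578 continue | (k=2,j=1): S=123.0000, K−S=8.4800, hold=23.9361 ⇒ V=23.9361 continue | (k=2,j=2): S=188.0748, K−S=0.0000, hold=6.4079 ⇒ V=6.4079 continue
k=1: (k=1,j=0): S=99.4700, K−S=32.0100, hold=38.2731 ⇒ V=38.2731 continue | (k=1,j=1): S=152.0960, K−S=0.0000, hold=15.5850 ⇒ V=15.5850 continue
k=0: (k=0,j=0): S=123.0000, K−S=8.4800, hold=27.3980 ⇒ V=27.3980 continue

price = 27.3980
tree:
27.3980
38.2731 15.5850
51.5578 23.9361 6.4079
66.4271 35.6798 11.0702 1.2401
78.8717 51.0386 18.9382 2.3538 0.0000
88.9357 66.4271 32.0100 4.4677 0.0000 0.0000
97.0745 78.8717 51.0386 8.4800 0.0000 0.0000 0.0000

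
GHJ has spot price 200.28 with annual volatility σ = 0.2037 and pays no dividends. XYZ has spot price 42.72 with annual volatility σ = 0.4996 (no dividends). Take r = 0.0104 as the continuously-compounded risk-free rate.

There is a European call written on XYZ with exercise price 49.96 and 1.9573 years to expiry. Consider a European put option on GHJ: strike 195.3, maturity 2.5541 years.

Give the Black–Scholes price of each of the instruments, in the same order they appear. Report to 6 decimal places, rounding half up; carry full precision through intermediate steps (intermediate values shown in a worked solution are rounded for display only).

[XYZ call K=49.96]
σ√T = 0.4996·√1.9573 = 0.698958
d₁ = (ln(S/K) + (r+σ²/2)T) / (σ√T) = (ln(42.72/49.96) + (0.0104+0.4996²/2)·1.9573) / 0.698958 = (-0.156555 + 0.264627) / 0.698958 = 0.154618
d₂ = d₁ − σ√T = 0.154618 − 0.698958 = -0.544340
e^{−rT} = 0.979850
N(d₁) = 0.561439,  N(d₂) = 0.293104
price = S·N(d₁) − K·e^{−rT}·N(d₂) = 23.984667 − 14.348398 = 9.636269
[GHJ put K=195.3]
σ√T = 0.2037·√2.5541 = 0.325544
d₁ = (ln(S/K) + (r+σ²/2)T) / (σ√T) = (ln(200.28/195.3) + (0.0104+0.2037²/2)·2.5541) / 0.325544 = (0.025180 + 0.079552) / 0.325544 = 0.321713
d₂ = d₁ − σ√T = 0.321713 − 0.325544 = -0.003832
e^{−rT} = 0.973787
N(−d₁) = 0.373835,  N(−d₂) = 0.501529
price = K·e^{−rT}·N(−d₂) − S·N(−d₁) = 95.381005 − 74.871710 = 20.509296

price(XYZ call K=49.96) = 9.636269
price(GHJ put K=195.3) = 20.509296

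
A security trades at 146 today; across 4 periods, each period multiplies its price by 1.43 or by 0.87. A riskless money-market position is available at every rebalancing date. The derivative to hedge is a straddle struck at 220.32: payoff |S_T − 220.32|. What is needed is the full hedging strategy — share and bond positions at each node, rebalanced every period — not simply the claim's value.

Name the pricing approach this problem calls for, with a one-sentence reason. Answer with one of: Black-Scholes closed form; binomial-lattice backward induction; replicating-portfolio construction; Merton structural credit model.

framework: replicating-portfolio construction

Key observation: the deliverable is the dynamic trading strategy on the 4-step tree (spot 146, moves 1.43 and 0.87), so the valuation must go through the node-by-node replicating-portfolio solve.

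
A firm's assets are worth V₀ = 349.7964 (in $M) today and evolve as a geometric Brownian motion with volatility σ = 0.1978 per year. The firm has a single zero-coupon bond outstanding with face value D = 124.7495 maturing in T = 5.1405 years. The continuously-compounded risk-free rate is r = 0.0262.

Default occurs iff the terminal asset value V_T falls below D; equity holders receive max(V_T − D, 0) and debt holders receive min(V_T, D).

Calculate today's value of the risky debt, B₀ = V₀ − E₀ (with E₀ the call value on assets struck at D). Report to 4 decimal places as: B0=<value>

B0=108.9046

Work the structural quantities from V₀ = 349.7964 against face 124.7495:
d₁ = [ln(V₀/D) + (r + σ²/2)T] / (σ√T)
   = [ln(349.7964/124.7495) + (0.0262 + 0.5·0.1978²)·5.1405] / (0.1978·√5.1405)
   = [1.031044 + 0.235242] / 0.448465 = 2.823596
d₂ = d₁ − σ√T = 2.823596 − 0.448465 = 2.375131
N(d₁) = 0.997626,  N(d₂) = 0.991229,  e^(−rT) = 0.873995
E₀ = V₀·N(d₁) − D·e^(−rT)·N(d₂)
   = 349.7964·0.997626 − 124.7495·0.873995·0.991229 = 240.891799
B₀ = V₀ − E₀ = 349.7964 − 240.891799 = 108.904601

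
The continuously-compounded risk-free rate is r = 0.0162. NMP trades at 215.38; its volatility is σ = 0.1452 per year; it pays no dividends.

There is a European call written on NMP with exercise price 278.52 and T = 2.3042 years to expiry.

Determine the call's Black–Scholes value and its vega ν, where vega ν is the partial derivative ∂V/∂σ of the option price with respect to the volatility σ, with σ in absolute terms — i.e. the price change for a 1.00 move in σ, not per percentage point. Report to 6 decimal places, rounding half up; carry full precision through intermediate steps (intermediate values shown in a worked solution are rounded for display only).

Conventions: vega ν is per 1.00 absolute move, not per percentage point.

σ√T = 0.1452·√2.3042 = 0.220408
d₁ = (ln(S/K) + (r+σ²/2)T) / (σ√T) = (ln(215.38/278.52) + (0.0162+0.1452²/2)·2.3042) / 0.220408 = (-0.257086 + 0.061618) / 0.220408 = -0.886848
d₂ = d₁ − σ√T = -0.886848 − 0.220408 = -1.107256
e^{−rT} = 0.963360
N(d₁) = 0.187580,  N(d₂) = 0.134092
Call price V = S·N(d₁) − K·e^{−rT}·N(d₂) = 40.401047 − 35.978808 = 4.422239
φ(d₁) = (1/√(2π))·e^{−d₁²/2} = 0.269230
ν = S·φ(d₁)·√T = 88.021602

price = 4.422239
ν = 88.021602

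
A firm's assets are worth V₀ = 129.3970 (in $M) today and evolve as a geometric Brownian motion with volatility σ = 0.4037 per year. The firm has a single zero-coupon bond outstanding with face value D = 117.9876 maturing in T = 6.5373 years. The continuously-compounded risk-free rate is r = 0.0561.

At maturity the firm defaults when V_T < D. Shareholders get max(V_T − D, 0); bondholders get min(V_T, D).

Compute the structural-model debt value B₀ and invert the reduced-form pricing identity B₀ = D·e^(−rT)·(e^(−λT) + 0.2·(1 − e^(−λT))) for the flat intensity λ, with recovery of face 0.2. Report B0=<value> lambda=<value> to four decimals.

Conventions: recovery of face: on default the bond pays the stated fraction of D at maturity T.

Equity is a call on the firm's assets struck at D = 117.9876:
d₁ = [ln(V₀/D) + (r + σ²/2)T] / (σ√T)
   = [ln(129.3970/117.9876) + (0.0561 + 0.5·0.4037²)·6.5373] / (0.4037·√6.5373)
   = [0.092306 + 0.899446] / 1.032186 = 0.960827
d₂ = d₁ − σ√T = 0.960827 − 1.032186 = -0.071359
N(d₁) = 0.831680,  N(d₂) = 0.471556,  e^(−rT) = 0.692988
E₀ = V₀·N(d₁) − D·e^(−rT)·N(d₂)
   = 129.3970·0.831680 − 117.9876·0.692988·0.471556 = 69.060646
B₀ = V₀ − E₀ = 129.3970 − 69.060646 = 60.336354
e^(−λT) = (B₀·e^(rT)/D − 0.2)/(1 − 0.2) = (60.3364·1.443026/117.9876 − 0.2)/0.8 = 0.67241700
λ = −ln(0.67241700)/6.5373 = 0.060710

B0=60.3364 lambda=0.0607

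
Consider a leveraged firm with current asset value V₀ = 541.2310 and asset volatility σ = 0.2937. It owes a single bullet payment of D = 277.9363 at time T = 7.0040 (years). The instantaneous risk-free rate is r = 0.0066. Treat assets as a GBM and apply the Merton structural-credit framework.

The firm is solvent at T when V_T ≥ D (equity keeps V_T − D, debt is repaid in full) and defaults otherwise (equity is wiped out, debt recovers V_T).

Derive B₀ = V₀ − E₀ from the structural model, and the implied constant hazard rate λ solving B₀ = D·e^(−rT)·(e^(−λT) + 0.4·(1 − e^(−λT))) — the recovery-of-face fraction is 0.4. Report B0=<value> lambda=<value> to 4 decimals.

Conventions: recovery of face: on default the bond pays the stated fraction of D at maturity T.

B0=238.0018 lambda=0.0269

Apply the equity-as-call identities (strike 277.9363, horizon 7.0040 years):
d₁ = [ln(V₀/D) + (r + σ²/2)T] / (σ√T)
   = [ln(541.2310/277.9363) + (0.0066 + 0.5·0.2937²)·7.0040] / (0.2937·√7.0040)
   = [0.666454 + 0.348308] / 0.777279 = 1.305531
d₂ = d₁ − σ√T = 1.305531 − 0.777279 = 0.528252
N(d₁) = 0.904144,  N(d₂) = 0.701338,  e^(−rT) = 0.954826
E₀ = V₀·N(d₁) − D·e^(−rT)·N(d₂)
   = 541.2310·0.904144 − 277.9363·0.954826·0.701338 = 303.229209
B₀ = V₀ − E₀ = 541.2310 − 303.229209 = 238.001791
e^(−λT) = (B₀·e^(rT)/D − 0.4)/(1 − 0.4) = (238.0018·1.047311/277.9363 − 0.4)/0.6 = 0.82805245
λ = −ln(0.82805245)/7.0040 = 0.026939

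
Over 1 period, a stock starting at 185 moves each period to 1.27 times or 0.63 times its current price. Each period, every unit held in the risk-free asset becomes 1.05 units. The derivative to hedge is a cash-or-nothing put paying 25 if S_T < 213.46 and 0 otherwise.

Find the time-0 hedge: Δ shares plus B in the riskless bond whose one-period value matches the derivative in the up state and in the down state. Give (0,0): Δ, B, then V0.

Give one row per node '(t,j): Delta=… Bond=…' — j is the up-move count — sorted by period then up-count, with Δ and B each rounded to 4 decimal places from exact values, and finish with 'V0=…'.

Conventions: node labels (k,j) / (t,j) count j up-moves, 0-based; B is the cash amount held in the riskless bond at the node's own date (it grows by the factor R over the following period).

Under the risk-neutral measure, an up-move has probability p* = (R−d)/(u−d) = 0.6562 and values discount at R = 1.05.
Payoffs at expiry: V(1,0)=25.0000, V(1,1)=0.0000
(0,0): S=185.0000. Δ = (V_up−V_dn)/(S_up−S_dn) = (0.0000−25.0000)/(234.9500−116.5500) = -0.2111. V = [p*·0.0000 + (1−p*)·25.0000]/1.05 = 8.1845. B = V − Δ·S = 47.2470.
Verification: the root portfolio costs Δ(0,0)·S0 + B(0,0) = 8.1845, matching V0.

(0,0): Delta=-0.2111 Bond=47.2470
V0=8.1845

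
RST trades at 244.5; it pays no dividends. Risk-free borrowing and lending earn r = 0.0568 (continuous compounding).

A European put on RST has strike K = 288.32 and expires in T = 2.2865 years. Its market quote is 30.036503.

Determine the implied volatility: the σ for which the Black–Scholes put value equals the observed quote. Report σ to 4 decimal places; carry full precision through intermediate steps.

At σ = 0.1700 the Black–Scholes value reproduces the quote:
σ√T = 0.17·√2.2865 = 0.257060
d₁ = (ln(S/K) + (r+σ²/2)T) / (σ√T) = (ln(244.5/288.32) + (0.0568+0.17²/2)·2.2865) / 0.257060 = (-0.164856 + 0.162913) / 0.257060 = -0.007557
d₂ = d₁ − σ√T = -0.007557 − 0.257060 = -0.264617
e^{−rT} = 0.878207
N(−d₁) = 0.503015,  N(−d₂) = 0.604348
V = K·e^{−rT}·N(−d₂) − S·N(−d₁) = 153.023592 − 122.987090 = 30.036503 (equal to the quote); since ∂V/∂σ > 0 for all σ, the implied volatility is unique

sigma = 0.1700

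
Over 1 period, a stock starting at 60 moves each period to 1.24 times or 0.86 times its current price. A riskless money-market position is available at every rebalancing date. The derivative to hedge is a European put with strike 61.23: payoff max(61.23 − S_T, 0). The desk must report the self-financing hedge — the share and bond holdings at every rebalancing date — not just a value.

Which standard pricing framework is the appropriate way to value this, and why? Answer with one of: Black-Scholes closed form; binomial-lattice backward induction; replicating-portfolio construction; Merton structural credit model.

Key observation: a price alone would not answer the question — the per-node share/bond construction on the spot-60, 1.24/0.86 tree is required, and only the replicating-portfolio method yields it.

framework: replicating-portfolio construction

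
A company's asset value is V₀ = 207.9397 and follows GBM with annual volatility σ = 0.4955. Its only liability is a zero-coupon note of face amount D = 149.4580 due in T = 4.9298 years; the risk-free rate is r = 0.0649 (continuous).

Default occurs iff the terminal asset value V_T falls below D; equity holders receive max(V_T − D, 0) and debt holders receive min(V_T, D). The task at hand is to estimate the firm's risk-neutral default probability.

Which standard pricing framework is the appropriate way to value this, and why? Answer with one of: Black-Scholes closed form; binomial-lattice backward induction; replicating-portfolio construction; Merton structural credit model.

framework: Merton structural credit model

Key observation: the asked-for credit quantity lives on the firm's capital structure — asset value, asset volatility, debt face 149.4580 — which is the structural model's domain.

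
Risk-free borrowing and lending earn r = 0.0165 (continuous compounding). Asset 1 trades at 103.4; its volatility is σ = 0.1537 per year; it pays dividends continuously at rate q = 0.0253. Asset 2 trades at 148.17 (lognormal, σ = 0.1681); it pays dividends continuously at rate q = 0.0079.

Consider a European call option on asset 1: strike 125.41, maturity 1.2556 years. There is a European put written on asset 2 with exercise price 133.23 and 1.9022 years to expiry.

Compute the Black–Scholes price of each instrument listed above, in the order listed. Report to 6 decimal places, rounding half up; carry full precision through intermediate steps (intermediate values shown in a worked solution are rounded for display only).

[asset 1 call K=125.41]
σ√T = 0.1537·√1.2556 = 0.172226
d₁ = (ln(S/K) + (r−q+σ²/2)T) / (σ√T) = (ln(103.4/125.41) + (0.0165−0.0253+0.1537²/2)·1.2556) / 0.172226 = (-0.192983 + 0.003782) / 0.172226 = -1.098565
d₂ = d₁ − σ√T = -1.098565 − 0.172226 = -1.270791
e^{−rT} = 0.979496
e^{−qT} = 0.968733
N(d₁) = 0.135979,  N(d₂) = 0.101902
price = S·e^{−qT}·N(d₁) − K·e^{−rT}·N(d₂) = 13.620603 − 12.517436 = 1.103167
[asset 2 put K=133.23]
σ√T = 0.1681·√1.9022 = 0.231844
d₁ = (ln(S/K) + (r−q+σ²/2)T) / (σ√T) = (ln(148.17/133.23) + (0.0165−0.0079+0.1681²/2)·1.9022) / 0.231844 = (0.106283 + 0.043235) / 0.231844 = 0.644908
d₂ = d₁ − σ√T = 0.644908 − 0.231844 = 0.413064
e^{−rT} = 0.969101
e^{−qT} = 0.985085
N(−d₁) = 0.259493,  N(−d₂) = 0.339780
price = K·e^{−rT}·N(−d₂) − S·e^{−qT}·N(−d₁) = 43.870111 − 37.875666 = 5.994445

price(asset 1 call K=125.41) = 1.103167
price(asset 2 put K=133.23) = 5.994445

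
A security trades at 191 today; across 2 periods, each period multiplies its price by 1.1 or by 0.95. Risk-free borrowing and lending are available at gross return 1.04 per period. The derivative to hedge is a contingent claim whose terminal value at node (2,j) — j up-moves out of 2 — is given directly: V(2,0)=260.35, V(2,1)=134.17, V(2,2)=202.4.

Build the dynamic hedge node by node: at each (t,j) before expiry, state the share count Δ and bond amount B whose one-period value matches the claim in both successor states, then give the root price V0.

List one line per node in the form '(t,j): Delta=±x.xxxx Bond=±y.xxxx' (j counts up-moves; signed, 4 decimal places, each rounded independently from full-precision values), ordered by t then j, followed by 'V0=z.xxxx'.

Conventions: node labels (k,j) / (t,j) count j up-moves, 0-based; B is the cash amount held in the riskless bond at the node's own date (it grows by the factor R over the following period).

(0,0): Delta=-0.3200 Bond=226.5385
(1,0): Delta=-4.6360 Bond=1018.7404
(1,1): Delta=2.1650 Bond=-286.4936
V0=165.4231

The replicating-portfolio and risk-neutral prices coincide; use p* = (1.04−0.95)/(1.1−0.95) = 0.6000 for the latter.
Payoffs at expiry: V(2,0)=260.3500, V(2,1)=134.1700, V(2,2)=202.4000
  t=1,j=0: stock 181.4500 → up 199.5950 (V=134.1700), down 172.3775 (V=260.3500). Price 177.5404; hedge Δ=-4.6360, bond B=1018.7404.
  t=1,j=1: stock 210.1000 → up 231.1100 (V=202.4000), down 199.5950 (V=134.1700). Price 168.3731; hedge Δ=2.1650, bond B=-286.4936.
  t=0,j=0: stock 191.0000 → up 210.1000 (V=168.3731), down 181.4500 (V=177.5404). Price 165.4231; hedge Δ=-0.3200, bond B=226.5385.
Check: Δ(0,0)·S0 + B(0,0) = 165.4231 = V0.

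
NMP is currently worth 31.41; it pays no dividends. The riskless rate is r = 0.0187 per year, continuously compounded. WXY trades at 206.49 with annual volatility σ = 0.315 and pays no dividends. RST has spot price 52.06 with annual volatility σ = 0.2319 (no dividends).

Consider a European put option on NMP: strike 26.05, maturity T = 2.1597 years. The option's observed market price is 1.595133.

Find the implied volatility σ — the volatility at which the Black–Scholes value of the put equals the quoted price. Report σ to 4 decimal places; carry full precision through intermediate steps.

sigma = 0.2445

At σ = 0.2445 the Black–Scholes value reproduces the quote:
σ√T = 0.2445·√2.1597 = 0.359315
d₁ = (ln(S/K) + (r+σ²/2)T) / (σ√T) = (ln(31.41/26.05) + (0.0187+0.2445²/2)·2.1597) / 0.359315 = (0.187109 + 0.104940) / 0.359315 = 0.812792
d₂ = d₁ − σ√T = 0.812792 − 0.359315 = 0.453477
e^{−rT} = 0.960418
N(−d₁) = 0.208169,  N(−d₂) = 0.325103
V = K·e^{−rT}·N(−d₂) − S·N(−d₁) = 8.133708 − 6.538574 = 1.595133 (the observed quote) — the price is monotone increasing in volatility, hence this σ is the only solution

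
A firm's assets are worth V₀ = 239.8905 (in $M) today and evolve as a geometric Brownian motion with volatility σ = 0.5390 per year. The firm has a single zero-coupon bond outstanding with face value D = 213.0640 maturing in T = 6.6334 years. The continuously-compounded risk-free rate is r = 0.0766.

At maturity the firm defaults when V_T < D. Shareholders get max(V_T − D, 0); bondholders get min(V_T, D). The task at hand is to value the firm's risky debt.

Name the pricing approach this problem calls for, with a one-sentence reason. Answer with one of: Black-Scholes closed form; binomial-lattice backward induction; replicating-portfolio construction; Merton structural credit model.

Key observation: the asked-for credit quantity lives on the firm's capital structure — asset value, asset volatility, debt face 213.0640 — which is the structural model's domain.

framework: Merton structural credit model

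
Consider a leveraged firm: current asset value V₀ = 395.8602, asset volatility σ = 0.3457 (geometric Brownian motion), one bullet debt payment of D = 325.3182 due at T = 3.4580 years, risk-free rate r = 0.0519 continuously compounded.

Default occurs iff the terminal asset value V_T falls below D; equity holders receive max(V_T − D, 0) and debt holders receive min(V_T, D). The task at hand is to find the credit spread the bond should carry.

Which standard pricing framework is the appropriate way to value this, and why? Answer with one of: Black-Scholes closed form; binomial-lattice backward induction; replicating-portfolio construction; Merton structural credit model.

Key observation: the data describe a firm's assets (V₀ = 395.8602, GBM) and a single zero-coupon debt of face 325.3182, so credit quantities follow from equity-as-call in the structural model.

framework: Merton structural credit model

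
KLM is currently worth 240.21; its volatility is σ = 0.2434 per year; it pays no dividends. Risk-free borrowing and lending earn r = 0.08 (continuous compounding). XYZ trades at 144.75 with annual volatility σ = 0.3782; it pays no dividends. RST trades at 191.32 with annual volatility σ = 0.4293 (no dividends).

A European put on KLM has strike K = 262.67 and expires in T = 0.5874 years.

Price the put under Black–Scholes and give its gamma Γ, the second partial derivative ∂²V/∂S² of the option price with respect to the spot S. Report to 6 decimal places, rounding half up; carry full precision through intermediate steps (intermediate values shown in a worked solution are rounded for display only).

σ√T = 0.2434·√0.5874 = 0.186547
d₁ = (ln(S/K) + (r+σ²/2)T) / (σ√T) = (ln(240.21/262.67) + (0.08+0.2434²/2)·0.5874) / 0.186547 = (-0.089385 + 0.064392) / 0.186547 = -0.133978
d₂ = d₁ − σ√T = -0.133978 − 0.186547 = -0.320525
e^{−rT} = 0.954095
N(−d₁) = 0.553290,  N(−d₂) = 0.625715
Put price V = K·e^{−rT}·N(−d₂) − S·N(−d₁) = 156.811681 − 132.905776 = 23.905904
φ(d₁) = (1/√(2π))·e^{−d₁²/2} = 0.395378
Γ = φ(d₁) / (S·σ·√T) = 0.008823

price = 23.905904
Γ = 0.008823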